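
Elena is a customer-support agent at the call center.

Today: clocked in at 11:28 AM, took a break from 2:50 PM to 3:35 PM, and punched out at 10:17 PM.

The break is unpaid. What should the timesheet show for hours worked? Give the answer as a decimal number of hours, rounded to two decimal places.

10.07 hours

Today: 11:28 AM–10:17 PM = 10 h 49 min; less 45 min break → 10 h 4 min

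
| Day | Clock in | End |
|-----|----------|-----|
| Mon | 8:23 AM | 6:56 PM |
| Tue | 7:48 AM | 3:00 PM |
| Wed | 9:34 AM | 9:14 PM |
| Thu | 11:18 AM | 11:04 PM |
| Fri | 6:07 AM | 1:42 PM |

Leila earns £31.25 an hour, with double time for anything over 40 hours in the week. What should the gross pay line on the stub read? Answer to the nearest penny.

Mon: 8:23 AM–6:56 PM = 10 h 33 min
Tue: 7:48 AM–3:00 PM = 7 h 12 min
Wed: 9:34 AM–9:14 PM = 11 h 40 min
Thu: 11:18 AM–11:04 PM = 11 h 46 min
Fri: 6:07 AM–1:42 PM = 7 h 35 min
Total worked: 48 h 46 min = 2926 min.
Regular 40 h 0 min = 2400 min at £31.25/h; overtime 8 h 46 min = 526 min at £62.50/h.
Pay = (2400 × £31.25 + 526 × £62.50) ÷ 60 = £1797.92.

£1797.92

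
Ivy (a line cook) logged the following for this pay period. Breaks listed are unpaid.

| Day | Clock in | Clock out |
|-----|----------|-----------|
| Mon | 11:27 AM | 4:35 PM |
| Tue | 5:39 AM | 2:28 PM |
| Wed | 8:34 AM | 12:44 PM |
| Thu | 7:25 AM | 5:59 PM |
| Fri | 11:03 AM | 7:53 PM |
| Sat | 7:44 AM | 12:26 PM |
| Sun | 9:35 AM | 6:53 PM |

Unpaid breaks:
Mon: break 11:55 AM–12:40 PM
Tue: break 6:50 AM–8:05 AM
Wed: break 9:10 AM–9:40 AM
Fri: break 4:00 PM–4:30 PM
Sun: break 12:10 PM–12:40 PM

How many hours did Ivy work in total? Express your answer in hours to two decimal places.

48.02 hours

Mon: 11:27 AM–4:35 PM = 5 h 8 min; less 45 min break → 4 h 23 min
Tue: 5:39 AM–2:28 PM = 8 h 49 min; less 75 min break → 7 h 34 min
Wed: 8:34 AM–12:44 PM = 4 h 10 min; less 30 min break → 3 h 40 min
Thu: 7:25 AM–5:59 PM = 10 h 34 min
Fri: 11:03 AM–7:53 PM = 8 h 50 min; less 30 min break → 8 h 20 min
Sat: 7:44 AM–12:26 PM = 4 h 42 min
Sun: 9:35 AM–6:53 PM = 9 h 18 min; less 30 min break → 8 h 48 min
Total: 4 h 23 min + 7 h 34 min + 3 h 40 min + 10 h 34 min + 8 h 20 min + 4 h 42 min + 8 h 48 min = 48 h 1 min.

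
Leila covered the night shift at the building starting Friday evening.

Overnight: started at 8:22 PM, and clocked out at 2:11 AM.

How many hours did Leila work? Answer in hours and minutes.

5 h 49 min

Overnight: 8:22 PM → midnight = 3 h 38 min; midnight → 2:11 AM = 2 h 11 min; span 5 h 49 min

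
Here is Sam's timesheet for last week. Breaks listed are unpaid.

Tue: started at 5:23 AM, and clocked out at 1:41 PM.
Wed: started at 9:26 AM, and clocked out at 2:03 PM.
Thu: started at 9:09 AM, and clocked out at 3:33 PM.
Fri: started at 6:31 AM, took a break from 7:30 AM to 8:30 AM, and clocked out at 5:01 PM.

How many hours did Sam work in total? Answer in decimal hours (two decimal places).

Tue: 5:23 AM–1:41 PM = 8 h 18 min
Wed: 9:26 AM–2:03 PM = 4 h 37 min
Thu: 9:09 AM–3:33 PM = 6 h 24 min
Fri: 6:31 AM–5:01 PM = 10 h 30 min; less 60 min break → 9 h 30 min
Total: 8 h 18 min + 4 h 37 min + 6 h 24 min + 9 h 30 min = 28 h 49 min.

28.82 hours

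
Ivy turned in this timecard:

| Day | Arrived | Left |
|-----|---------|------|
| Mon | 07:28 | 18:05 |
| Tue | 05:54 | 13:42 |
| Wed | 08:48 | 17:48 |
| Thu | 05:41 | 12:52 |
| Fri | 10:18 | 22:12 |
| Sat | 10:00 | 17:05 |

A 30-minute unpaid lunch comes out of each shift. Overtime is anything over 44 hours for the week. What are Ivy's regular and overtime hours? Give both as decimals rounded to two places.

Regular 44.00 hours, overtime 6.58 hours

Mon: 07:28–18:05 = 10 h 37 min; less 30 min break → 10 h 7 min
Tue: 05:54–13:42 = 7 h 48 min; less 30 min break → 7 h 18 min
Wed: 08:48–17:48 = 9 h 0 min; less 30 min break → 8 h 30 min
Thu: 05:41–12:52 = 7 h 11 min; less 30 min break → 6 h 41 min
Fri: 10:18–22:12 = 11 h 54 min; less 30 min break → 11 h 24 min
Sat: 10:00–17:05 = 7 h 5 min; less 30 min break → 6 h 35 min
Total worked: 50 h 35 min = 50.58 h.
Threshold 44 h → overtime 6 h 35 min, regular 44 h 0 min.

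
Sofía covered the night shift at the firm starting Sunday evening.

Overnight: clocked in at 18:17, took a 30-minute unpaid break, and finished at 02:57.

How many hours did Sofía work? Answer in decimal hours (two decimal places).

8.17 hours

Overnight: 18:17 → midnight = 5 h 43 min; midnight → 02:57 = 2 h 57 min; span 8 h 40 min; less 30 min break → 8 h 10 min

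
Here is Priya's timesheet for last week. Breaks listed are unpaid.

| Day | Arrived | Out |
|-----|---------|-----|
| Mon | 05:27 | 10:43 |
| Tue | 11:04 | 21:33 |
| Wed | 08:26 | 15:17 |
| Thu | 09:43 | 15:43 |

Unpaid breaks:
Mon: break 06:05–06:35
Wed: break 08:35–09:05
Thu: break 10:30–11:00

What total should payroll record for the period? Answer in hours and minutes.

27 h 6 min

Mon: 05:27–10:43 = 5 h 16 min; less 30 min break → 4 h 46 min
Tue: 11:04–21:33 = 10 h 29 min
Wed: 08:26–15:17 = 6 h 51 min; less 30 min break → 6 h 21 min
Thu: 09:43–15:43 = 6 h 0 min; less 30 min break → 5 h 30 min
Total: 4 h 46 min + 10 h 29 min + 6 h 21 min + 5 h 30 min = 27 h 6 min.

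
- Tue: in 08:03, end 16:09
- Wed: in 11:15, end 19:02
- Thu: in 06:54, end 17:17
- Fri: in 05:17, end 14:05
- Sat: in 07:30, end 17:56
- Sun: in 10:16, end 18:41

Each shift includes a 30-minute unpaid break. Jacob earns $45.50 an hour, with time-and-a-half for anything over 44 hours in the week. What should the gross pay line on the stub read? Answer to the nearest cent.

$2474.06

Tue: 08:03–16:09 = 8 h 6 min; less 30 min break → 7 h 36 min
Wed: 11:15–19:02 = 7 h 47 min; less 30 min break → 7 h 17 min
Thu: 06:54–17:17 = 10 h 23 min; less 30 min break → 9 h 53 min
Fri: 05:17–14:05 = 8 h 48 min; less 30 min break → 8 h 18 min
Sat: 07:30–17:56 = 10 h 26 min; less 30 min break → 9 h 56 min
Sun: 10:16–18:41 = 8 h 25 min; less 30 min break → 7 h 55 min
Total worked: 50 h 55 min = 3055 min.
Regular 44 h 0 min = 2640 min at $45.50/h; overtime 6 h 55 min = 415 min at $68.25/h.
Pay = (2640 × $45.50 + 415 × $68.25) ÷ 60 = $2474.06.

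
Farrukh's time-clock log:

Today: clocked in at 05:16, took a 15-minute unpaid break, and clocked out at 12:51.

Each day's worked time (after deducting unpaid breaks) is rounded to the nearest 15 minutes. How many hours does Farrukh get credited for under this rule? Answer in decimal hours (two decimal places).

7.25 hours

Today: 05:16–12:51 = 7 h 35 min − 15 min = 7 h 20 min → rounds to 7 h 15 min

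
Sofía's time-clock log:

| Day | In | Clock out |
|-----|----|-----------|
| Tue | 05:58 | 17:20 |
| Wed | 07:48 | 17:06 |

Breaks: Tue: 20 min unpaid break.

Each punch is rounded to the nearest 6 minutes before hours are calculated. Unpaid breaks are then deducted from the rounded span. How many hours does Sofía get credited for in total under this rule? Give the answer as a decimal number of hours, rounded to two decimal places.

20.27 hours

Tue: in 05:58→06:00, out 17:20→17:18; 11 h 18 min − 20 min = 10 h 58 min
Wed: in 07:48→07:48, out 17:06→17:06; 9 h 18 min
Total credited: 20 h 16 min.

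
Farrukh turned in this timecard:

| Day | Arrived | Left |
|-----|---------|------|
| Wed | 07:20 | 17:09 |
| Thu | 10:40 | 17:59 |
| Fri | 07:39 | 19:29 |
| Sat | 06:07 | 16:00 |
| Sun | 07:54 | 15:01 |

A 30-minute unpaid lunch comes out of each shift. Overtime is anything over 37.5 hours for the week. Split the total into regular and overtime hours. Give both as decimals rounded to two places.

Regular 37.50 hours, overtime 5.97 hours

Wed: 07:20–17:09 = 9 h 49 min; less 30 min break → 9 h 19 min
Thu: 10:40–17:59 = 7 h 19 min; less 30 min break → 6 h 49 min
Fri: 07:39–19:29 = 11 h 50 min; less 30 min break → 11 h 20 min
Sat: 06:07–16:00 = 9 h 53 min; less 30 min break → 9 h 23 min
Sun: 07:54–15:01 = 7 h 7 min; less 30 min break → 6 h 37 min
Total worked: 43 h 28 min = 43.47 h.
Threshold 37.5 h → overtime 5 h 58 min, regular 37 h 30 min.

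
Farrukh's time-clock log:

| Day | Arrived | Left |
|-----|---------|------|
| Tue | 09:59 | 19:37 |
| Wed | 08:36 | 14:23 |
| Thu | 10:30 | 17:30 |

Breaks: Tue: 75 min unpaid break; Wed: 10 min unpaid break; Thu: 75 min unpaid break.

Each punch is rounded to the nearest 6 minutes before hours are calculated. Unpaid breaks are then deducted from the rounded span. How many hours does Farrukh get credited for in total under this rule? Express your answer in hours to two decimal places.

19.73 hours

Tue: in 09:59→10:00, out 19:37→19:36; 9 h 36 min − 75 min = 8 h 21 min
Wed: in 08:36→08:36, out 14:23→14:24; 5 h 48 min − 10 min = 5 h 38 min
Thu: in 10:30→10:30, out 17:30→17:30; 7 h 0 min − 75 min = 5 h 45 min
Total credited: 19 h 44 min.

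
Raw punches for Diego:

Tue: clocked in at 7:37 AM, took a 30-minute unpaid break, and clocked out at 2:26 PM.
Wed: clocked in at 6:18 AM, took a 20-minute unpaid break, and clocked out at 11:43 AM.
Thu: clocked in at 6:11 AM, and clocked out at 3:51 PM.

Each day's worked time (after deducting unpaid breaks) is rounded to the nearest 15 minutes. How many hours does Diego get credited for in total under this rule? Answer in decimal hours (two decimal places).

Tue: 7:37 AM–2:26 PM = 6 h 49 min − 30 min = 6 h 19 min → rounds to 6 h 15 min
Wed: 6:18 AM–11:43 AM = 5 h 25 min − 20 min = 5 h 5 min → rounds to 5 h 0 min
Thu: 6:11 AM–3:51 PM = 9 h 40 min → rounds to 9 h 45 min
Total credited: 21 h 0 min.

21.00 hours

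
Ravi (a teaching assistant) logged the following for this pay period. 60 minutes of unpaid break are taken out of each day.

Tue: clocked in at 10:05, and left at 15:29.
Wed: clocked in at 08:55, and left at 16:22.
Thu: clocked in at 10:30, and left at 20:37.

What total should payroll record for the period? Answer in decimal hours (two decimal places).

Tue: 10:05–15:29 = 5 h 24 min; less 60 min break → 4 h 24 min
Wed: 08:55–16:22 = 7 h 27 min; less 60 min break → 6 h 27 min
Thu: 10:30–20:37 = 10 h 7 min; less 60 min break → 9 h 7 min
Total: 4 h 24 min + 6 h 27 min + 9 h 7 min = 19 h 58 min.

19.97 hours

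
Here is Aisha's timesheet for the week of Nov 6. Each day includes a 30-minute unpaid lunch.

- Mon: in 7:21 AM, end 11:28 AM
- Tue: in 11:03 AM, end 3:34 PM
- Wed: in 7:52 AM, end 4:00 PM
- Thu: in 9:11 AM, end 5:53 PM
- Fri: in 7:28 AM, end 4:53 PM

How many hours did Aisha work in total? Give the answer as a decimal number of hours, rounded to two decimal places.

Mon: 7:21 AM–11:28 AM = 4 h 7 min; less 30 min break → 3 h 37 min
Tue: 11:03 AM–3:34 PM = 4 h 31 min; less 30 min break → 4 h 1 min
Wed: 7:52 AM–4:00 PM = 8 h 8 min; less 30 min break → 7 h 38 min
Thu: 9:11 AM–5:53 PM = 8 h 42 min; less 30 min break → 8 h 12 min
Fri: 7:28 AM–4:53 PM = 9 h 25 min; less 30 min break → 8 h 55 min
Total: 3 h 37 min + 4 h 1 min + 7 h 38 min + 8 h 12 min + 8 h 55 min = 32 h 23 min.

32.38 hours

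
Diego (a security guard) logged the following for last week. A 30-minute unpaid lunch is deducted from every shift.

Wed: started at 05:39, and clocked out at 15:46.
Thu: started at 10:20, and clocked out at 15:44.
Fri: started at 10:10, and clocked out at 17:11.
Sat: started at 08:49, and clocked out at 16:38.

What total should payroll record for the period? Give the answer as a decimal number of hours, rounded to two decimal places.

Wed: 05:39–15:46 = 10 h 7 min; less 30 min break → 9 h 37 min
Thu: 10:20–15:44 = 5 h 24 min; less 30 min break → 4 h 54 min
Fri: 10:10–17:11 = 7 h 1 min; less 30 min break → 6 h 31 min
Sat: 08:49–16:38 = 7 h 49 min; less 30 min break → 7 h 19 min
Total: 9 h 37 min + 4 h 54 min + 6 h 31 min + 7 h 19 min = 28 h 21 min.

28.35 hours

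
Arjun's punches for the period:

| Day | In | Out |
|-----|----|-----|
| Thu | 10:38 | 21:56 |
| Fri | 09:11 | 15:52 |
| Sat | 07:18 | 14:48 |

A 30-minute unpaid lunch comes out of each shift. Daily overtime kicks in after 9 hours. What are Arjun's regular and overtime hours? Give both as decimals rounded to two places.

Regular 22.18 hours, overtime 1.80 hours

Thu: 10:38–21:56 = 11 h 18 min; less 30 min break → 10 h 48 min
Fri: 09:11–15:52 = 6 h 41 min; less 30 min break → 6 h 11 min
Sat: 07:18–14:48 = 7 h 30 min; less 30 min break → 7 h 0 min
Thu reg 9 h 0 min / OT 1 h 48 min; Fri reg 6 h 11 min / OT 0 h 0 min; Sat reg 7 h 0 min / OT 0 h 0 min.
Totals: regular 22 h 11 min, overtime 1 h 48 min.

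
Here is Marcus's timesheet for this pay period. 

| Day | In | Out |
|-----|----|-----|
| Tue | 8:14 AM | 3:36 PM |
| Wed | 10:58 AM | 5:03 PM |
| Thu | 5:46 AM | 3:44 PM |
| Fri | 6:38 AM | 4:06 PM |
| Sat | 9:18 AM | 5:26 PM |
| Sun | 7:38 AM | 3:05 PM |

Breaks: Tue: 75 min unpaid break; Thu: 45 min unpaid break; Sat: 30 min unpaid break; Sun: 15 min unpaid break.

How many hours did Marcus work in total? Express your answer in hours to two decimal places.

45.72 hours

Tue: 8:14 AM–3:36 PM = 7 h 22 min; less 75 min break → 6 h 7 min
Wed: 10:58 AM–5:03 PM = 6 h 5 min
Thu: 5:46 AM–3:44 PM = 9 h 58 min; less 45 min break → 9 h 13 min
Fri: 6:38 AM–4:06 PM = 9 h 28 min
Sat: 9:18 AM–5:26 PM = 8 h 8 min; less 30 min break → 7 h 38 min
Sun: 7:38 AM–3:05 PM = 7 h 27 min; less 15 min break → 7 h 12 min
Total: 6 h 7 min + 6 h 5 min + 9 h 13 min + 9 h 28 min + 7 h 38 min + 7 h 12 min = 45 h 43 min.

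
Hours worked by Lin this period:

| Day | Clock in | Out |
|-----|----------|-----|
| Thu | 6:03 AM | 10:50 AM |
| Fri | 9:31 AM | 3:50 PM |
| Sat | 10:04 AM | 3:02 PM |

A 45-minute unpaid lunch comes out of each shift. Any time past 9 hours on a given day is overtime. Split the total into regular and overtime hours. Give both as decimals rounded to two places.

Regular 13.82 hours, overtime 0.00 hours

Thu: 6:03 AM–10:50 AM = 4 h 47 min; less 45 min break → 4 h 2 min
Fri: 9:31 AM–3:50 PM = 6 h 19 min; less 45 min break → 5 h 34 min
Sat: 10:04 AM–3:02 PM = 4 h 58 min; less 45 min break → 4 h 13 min
Thu reg 4 h 2 min / OT 0 h 0 min; Fri reg 5 h 34 min / OT 0 h 0 min; Sat reg 4 h 13 min / OT 0 h 0 min.
Totals: regular 13 h 49 min, overtime 0 h 0 min.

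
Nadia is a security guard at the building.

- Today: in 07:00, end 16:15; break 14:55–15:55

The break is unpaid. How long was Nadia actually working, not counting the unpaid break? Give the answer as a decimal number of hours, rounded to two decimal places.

Today: 07:00–16:15 = 9 h 15 min; less 60 min break → 8 h 15 min

8.25 hours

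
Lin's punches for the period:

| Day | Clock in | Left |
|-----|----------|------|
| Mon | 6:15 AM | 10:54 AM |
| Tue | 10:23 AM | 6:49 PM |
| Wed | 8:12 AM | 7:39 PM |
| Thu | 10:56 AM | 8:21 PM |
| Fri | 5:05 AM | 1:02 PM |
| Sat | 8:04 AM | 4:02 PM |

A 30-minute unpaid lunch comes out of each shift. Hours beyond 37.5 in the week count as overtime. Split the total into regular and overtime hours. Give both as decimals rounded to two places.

Mon: 6:15 AM–10:54 AM = 4 h 39 min; less 30 min break → 4 h 9 min
Tue: 10:23 AM–6:49 PM = 8 h 26 min; less 30 min break → 7 h 56 min
Wed: 8:12 AM–7:39 PM = 11 h 27 min; less 30 min break → 10 h 57 min
Thu: 10:56 AM–8:21 PM = 9 h 25 min; less 30 min break → 8 h 55 min
Fri: 5:05 AM–1:02 PM = 7 h 57 min; less 30 min break → 7 h 27 min
Sat: 8:04 AM–4:02 PM = 7 h 58 min; less 30 min break → 7 h 28 min
Total worked: 46 h 52 min = 46.87 h.
Threshold 37.5 h → overtime 9 h 22 min, regular 37 h 30 min.

Regular 37.50 hours, overtime 9.37 hours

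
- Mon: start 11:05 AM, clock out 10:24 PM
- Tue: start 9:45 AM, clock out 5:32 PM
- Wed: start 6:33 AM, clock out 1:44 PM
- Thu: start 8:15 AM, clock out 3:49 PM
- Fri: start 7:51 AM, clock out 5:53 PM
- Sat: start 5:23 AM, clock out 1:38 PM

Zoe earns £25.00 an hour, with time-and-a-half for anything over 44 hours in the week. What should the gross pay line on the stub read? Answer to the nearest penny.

£1405.00

Mon: 11:05 AM–10:24 PM = 11 h 19 min
Tue: 9:45 AM–5:32 PM = 7 h 47 min
Wed: 6:33 AM–1:44 PM = 7 h 11 min
Thu: 8:15 AM–3:49 PM = 7 h 34 min
Fri: 7:51 AM–5:53 PM = 10 h 2 min
Sat: 5:23 AM–1:38 PM = 8 h 15 min
Total worked: 52 h 8 min = 3128 min.
Regular 44 h 0 min = 2640 min at £25.00/h; overtime 8 h 8 min = 488 min at £37.50/h.
Pay = (2640 × £25.00 + 488 × £37.50) ÷ 60 = £1405.00.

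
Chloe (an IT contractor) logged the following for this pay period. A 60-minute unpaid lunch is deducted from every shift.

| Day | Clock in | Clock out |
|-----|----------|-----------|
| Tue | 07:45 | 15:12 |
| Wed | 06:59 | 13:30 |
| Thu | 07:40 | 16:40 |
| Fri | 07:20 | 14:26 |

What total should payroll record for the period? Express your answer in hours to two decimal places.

Tue: 07:45–15:12 = 7 h 27 min; less 60 min break → 6 h 27 min
Wed: 06:59–13:30 = 6 h 31 min; less 60 min break → 5 h 31 min
Thu: 07:40–16:40 = 9 h 0 min; less 60 min break → 8 h 0 min
Fri: 07:20–14:26 = 7 h 6 min; less 60 min break → 6 h 6 min
Total: 6 h 27 min + 5 h 31 min + 8 h 0 min + 6 h 6 min = 26 h 4 min.

26.07 hours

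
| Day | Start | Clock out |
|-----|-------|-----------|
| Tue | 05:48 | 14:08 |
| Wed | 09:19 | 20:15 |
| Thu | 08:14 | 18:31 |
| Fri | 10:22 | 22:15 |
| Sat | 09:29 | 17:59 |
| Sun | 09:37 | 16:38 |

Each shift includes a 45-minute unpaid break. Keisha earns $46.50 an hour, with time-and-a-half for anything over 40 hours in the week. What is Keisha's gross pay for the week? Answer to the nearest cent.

Tue: 05:48–14:08 = 8 h 20 min; less 45 min break → 7 h 35 min
Wed: 09:19–20:15 = 10 h 56 min; less 45 min break → 10 h 11 min
Thu: 08:14–18:31 = 10 h 17 min; less 45 min break → 9 h 32 min
Fri: 10:22–22:15 = 11 h 53 min; less 45 min break → 11 h 8 min
Sat: 09:29–17:59 = 8 h 30 min; less 45 min break → 7 h 45 min
Sun: 09:37–16:38 = 7 h 1 min; less 45 min break → 6 h 16 min
Total worked: 52 h 27 min = 3147 min.
Regular 40 h 0 min = 2400 min at $46.50/h; overtime 12 h 27 min = 747 min at $69.75/h.
Pay = (2400 × $46.50 + 747 × $69.75) ÷ 60 = $2728.39.

$2728.39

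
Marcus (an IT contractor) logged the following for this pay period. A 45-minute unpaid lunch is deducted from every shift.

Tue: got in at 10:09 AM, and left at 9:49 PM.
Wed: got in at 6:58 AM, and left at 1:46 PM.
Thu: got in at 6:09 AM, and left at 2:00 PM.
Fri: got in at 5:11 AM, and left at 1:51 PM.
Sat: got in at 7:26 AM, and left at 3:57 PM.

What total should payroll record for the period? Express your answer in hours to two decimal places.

Tue: 10:09 AM–9:49 PM = 11 h 40 min; less 45 min break → 10 h 55 min
Wed: 6:58 AM–1:46 PM = 6 h 48 min; less 45 min break → 6 h 3 min
Thu: 6:09 AM–2:00 PM = 7 h 51 min; less 45 min break → 7 h 6 min
Fri: 5:11 AM–1:51 PM = 8 h 40 min; less 45 min break → 7 h 55 min
Sat: 7:26 AM–3:57 PM = 8 h 31 min; less 45 min break → 7 h 46 min
Total: 10 h 55 min + 6 h 3 min + 7 h 6 min + 7 h 55 min + 7 h 46 min = 39 h 45 min.

39.75 hours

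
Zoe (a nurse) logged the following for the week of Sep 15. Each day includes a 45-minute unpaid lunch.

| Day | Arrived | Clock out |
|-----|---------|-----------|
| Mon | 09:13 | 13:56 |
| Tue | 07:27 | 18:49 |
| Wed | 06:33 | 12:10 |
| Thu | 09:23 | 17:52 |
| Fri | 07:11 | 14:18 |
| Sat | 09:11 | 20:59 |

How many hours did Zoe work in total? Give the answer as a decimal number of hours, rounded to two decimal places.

Mon: 09:13–13:56 = 4 h 43 min; less 45 min break → 3 h 58 min
Tue: 07:27–18:49 = 11 h 22 min; less 45 min break → 10 h 37 min
Wed: 06:33–12:10 = 5 h 37 min; less 45 min break → 4 h 52 min
Thu: 09:23–17:52 = 8 h 29 min; less 45 min break → 7 h 44 min
Fri: 07:11–14:18 = 7 h 7 min; less 45 min break → 6 h 22 min
Sat: 09:11–20:59 = 11 h 48 min; less 45 min break → 11 h 3 min
Total: 3 h 58 min + 10 h 37 min + 4 h 52 min + 7 h 44 min + 6 h 22 min + 11 h 3 min = 44 h 36 min.

44.60 hours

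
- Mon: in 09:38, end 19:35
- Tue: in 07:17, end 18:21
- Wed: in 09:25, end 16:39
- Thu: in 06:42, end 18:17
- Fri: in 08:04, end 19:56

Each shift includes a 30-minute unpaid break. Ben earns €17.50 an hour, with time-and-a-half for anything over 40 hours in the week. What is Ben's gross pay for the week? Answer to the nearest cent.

Mon: 09:38–19:35 = 9 h 57 min; less 30 min break → 9 h 27 min
Tue: 07:17–18:21 = 11 h 4 min; less 30 min break → 10 h 34 min
Wed: 09:25–16:39 = 7 h 14 min; less 30 min break → 6 h 44 min
Thu: 06:42–18:17 = 11 h 35 min; less 30 min break → 11 h 5 min
Fri: 08:04–19:56 = 11 h 52 min; less 30 min break → 11 h 22 min
Total worked: 49 h 12 min = 2952 min.
Regular 40 h 0 min = 2400 min at €17.50/h; overtime 9 h 12 min = 552 min at €26.25/h.
Pay = (2400 × €17.50 + 552 × €26.25) ÷ 60 = €941.50.

€941.50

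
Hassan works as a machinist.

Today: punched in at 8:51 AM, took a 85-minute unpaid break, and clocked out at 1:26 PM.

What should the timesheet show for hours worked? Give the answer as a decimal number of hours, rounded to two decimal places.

3.17 hours

Today: 8:51 AM–1:26 PM = 4 h 35 min; less 85 min break → 3 h 10 min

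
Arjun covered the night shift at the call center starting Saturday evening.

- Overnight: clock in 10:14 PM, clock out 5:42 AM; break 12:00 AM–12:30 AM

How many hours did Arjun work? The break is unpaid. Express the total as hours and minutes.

Overnight: 10:14 PM → midnight = 1 h 46 min; midnight → 5:42 AM = 5 h 42 min; span 7 h 28 min; less 30 min break → 6 h 58 min

6 h 58 min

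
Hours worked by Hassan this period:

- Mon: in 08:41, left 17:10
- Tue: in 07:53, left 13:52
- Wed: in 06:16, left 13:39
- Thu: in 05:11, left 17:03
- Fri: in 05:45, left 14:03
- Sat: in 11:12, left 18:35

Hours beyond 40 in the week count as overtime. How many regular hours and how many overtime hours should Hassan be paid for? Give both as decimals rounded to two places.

Regular 40.00 hours, overtime 9.40 hours

Mon: 08:41–17:10 = 8 h 29 min
Tue: 07:53–13:52 = 5 h 59 min
Wed: 06:16–13:39 = 7 h 23 min
Thu: 05:11–17:03 = 11 h 52 min
Fri: 05:45–14:03 = 8 h 18 min
Sat: 11:12–18:35 = 7 h 23 min
Total worked: 49 h 24 min = 49.40 h.
Threshold 40 h → overtime 9 h 24 min, regular 40 h 0 min.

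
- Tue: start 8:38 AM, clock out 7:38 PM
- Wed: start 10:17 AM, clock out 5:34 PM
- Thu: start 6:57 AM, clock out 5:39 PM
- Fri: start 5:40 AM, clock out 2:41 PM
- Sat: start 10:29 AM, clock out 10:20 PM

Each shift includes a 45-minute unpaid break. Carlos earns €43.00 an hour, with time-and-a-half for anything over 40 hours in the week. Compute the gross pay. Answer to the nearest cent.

€2113.45

Tue: 8:38 AM–7:38 PM = 11 h 0 min; less 45 min break → 10 h 15 min
Wed: 10:17 AM–5:34 PM = 7 h 17 min; less 45 min break → 6 h 32 min
Thu: 6:57 AM–5:39 PM = 10 h 42 min; less 45 min break → 9 h 57 min
Fri: 5:40 AM–2:41 PM = 9 h 1 min; less 45 min break → 8 h 16 min
Sat: 10:29 AM–10:20 PM = 11 h 51 min; less 45 min break → 11 h 6 min
Total worked: 46 h 6 min = 2766 min.
Regular 40 h 0 min = 2400 min at €43.00/h; overtime 6 h 6 min = 366 min at €64.50/h.
Pay = (2400 × €43.00 + 366 × €64.50) ÷ 60 = €2113.45.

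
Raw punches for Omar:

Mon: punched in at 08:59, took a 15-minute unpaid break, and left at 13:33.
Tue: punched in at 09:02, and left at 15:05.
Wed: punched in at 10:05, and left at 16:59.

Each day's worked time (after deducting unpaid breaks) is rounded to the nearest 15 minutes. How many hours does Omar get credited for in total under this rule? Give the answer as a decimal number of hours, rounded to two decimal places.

Mon: 08:59–13:33 = 4 h 34 min − 15 min = 4 h 19 min → rounds to 4 h 15 min
Tue: 09:02–15:05 = 6 h 3 min → rounds to 6 h 0 min
Wed: 10:05–16:59 = 6 h 54 min → rounds to 7 h 0 min
Total credited: 17 h 15 min.

17.25 hours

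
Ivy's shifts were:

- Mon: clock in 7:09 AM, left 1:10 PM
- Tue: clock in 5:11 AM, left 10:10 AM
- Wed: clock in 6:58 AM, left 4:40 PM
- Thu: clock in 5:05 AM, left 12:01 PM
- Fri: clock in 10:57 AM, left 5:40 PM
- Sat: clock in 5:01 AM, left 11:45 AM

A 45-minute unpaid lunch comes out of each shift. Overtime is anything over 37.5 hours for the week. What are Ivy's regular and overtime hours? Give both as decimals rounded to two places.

Mon: 7:09 AM–1:10 PM = 6 h 1 min; less 45 min break → 5 h 16 min
Tue: 5:11 AM–10:10 AM = 4 h 59 min; less 45 min break → 4 h 14 min
Wed: 6:58 AM–4:40 PM = 9 h 42 min; less 45 min break → 8 h 57 min
Thu: 5:05 AM–12:01 PM = 6 h 56 min; less 45 min break → 6 h 11 min
Fri: 10:57 AM–5:40 PM = 6 h 43 min; less 45 min break → 5 h 58 min
Sat: 5:01 AM–11:45 AM = 6 h 44 min; less 45 min break → 5 h 59 min
Total worked: 36 h 35 min = 36.58 h.
Threshold 37.5 h → overtime 0 h 0 min, regular 36 h 35 min.

Regular 36.58 hours, overtime 0.00 hours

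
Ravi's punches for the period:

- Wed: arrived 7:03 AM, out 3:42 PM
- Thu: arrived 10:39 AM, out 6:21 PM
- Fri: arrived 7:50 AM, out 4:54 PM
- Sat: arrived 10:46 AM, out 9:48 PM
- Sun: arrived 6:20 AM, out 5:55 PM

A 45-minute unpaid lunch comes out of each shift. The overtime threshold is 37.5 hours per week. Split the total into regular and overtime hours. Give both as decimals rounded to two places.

Regular 37.50 hours, overtime 6.78 hours

Wed: 7:03 AM–3:42 PM = 8 h 39 min; less 45 min break → 7 h 54 min
Thu: 10:39 AM–6:21 PM = 7 h 42 min; less 45 min break → 6 h 57 min
Fri: 7:50 AM–4:54 PM = 9 h 4 min; less 45 min break → 8 h 19 min
Sat: 10:46 AM–9:48 PM = 11 h 2 min; less 45 min break → 10 h 17 min
Sun: 6:20 AM–5:55 PM = 11 h 35 min; less 45 min break → 10 h 50 min
Total worked: 44 h 17 min = 44.28 h.
Threshold 37.5 h → overtime 6 h 47 min, regular 37 h 30 min.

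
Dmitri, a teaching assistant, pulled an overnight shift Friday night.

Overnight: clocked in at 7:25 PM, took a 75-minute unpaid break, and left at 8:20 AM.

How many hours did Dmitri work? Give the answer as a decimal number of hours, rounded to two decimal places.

11.67 hours

Overnight: 7:25 PM → midnight = 4 h 35 min; midnight → 8:20 AM = 8 h 20 min; span 12 h 55 min; less 75 min break → 11 h 40 min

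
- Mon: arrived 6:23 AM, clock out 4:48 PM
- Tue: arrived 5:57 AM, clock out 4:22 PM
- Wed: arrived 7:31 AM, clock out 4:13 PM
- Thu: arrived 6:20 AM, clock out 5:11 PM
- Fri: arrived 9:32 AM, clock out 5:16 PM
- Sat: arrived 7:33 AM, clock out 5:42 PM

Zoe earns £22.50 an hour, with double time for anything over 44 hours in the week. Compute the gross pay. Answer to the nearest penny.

Mon: 6:23 AM–4:48 PM = 10 h 25 min
Tue: 5:57 AM–4:22 PM = 10 h 25 min
Wed: 7:31 AM–4:13 PM = 8 h 42 min
Thu: 6:20 AM–5:11 PM = 10 h 51 min
Fri: 9:32 AM–5:16 PM = 7 h 44 min
Sat: 7:33 AM–5:42 PM = 10 h 9 min
Total worked: 58 h 16 min = 3496 min.
Regular 44 h 0 min = 2640 min at £22.50/h; overtime 14 h 16 min = 856 min at £45.00/h.
Pay = (2640 × £22.50 + 856 × £45.00) ÷ 60 = £1632.00.

£1632.00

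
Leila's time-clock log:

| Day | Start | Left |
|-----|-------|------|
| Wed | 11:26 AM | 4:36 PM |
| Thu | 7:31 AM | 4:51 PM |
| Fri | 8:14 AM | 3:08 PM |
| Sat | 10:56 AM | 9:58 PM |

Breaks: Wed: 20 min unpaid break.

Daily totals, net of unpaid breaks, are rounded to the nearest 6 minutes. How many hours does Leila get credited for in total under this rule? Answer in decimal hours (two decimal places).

Wed: 11:26 AM–4:36 PM = 5 h 10 min − 20 min = 4 h 50 min → rounds to 4 h 48 min
Thu: 7:31 AM–4:51 PM = 9 h 20 min → rounds to 9 h 18 min
Fri: 8:14 AM–3:08 PM = 6 h 54 min → rounds to 6 h 54 min
Sat: 10:56 AM–9:58 PM = 11 h 2 min → rounds to 11 h 0 min
Total credited: 32 h 0 min.

32.00 hours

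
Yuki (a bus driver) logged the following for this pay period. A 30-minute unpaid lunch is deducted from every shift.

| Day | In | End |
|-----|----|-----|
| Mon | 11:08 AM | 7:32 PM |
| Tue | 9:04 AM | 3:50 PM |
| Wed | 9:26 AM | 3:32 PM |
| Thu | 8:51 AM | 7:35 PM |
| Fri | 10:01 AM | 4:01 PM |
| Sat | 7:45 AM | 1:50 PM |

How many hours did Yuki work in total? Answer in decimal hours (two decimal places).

41.08 hours

Mon: 11:08 AM–7:32 PM = 8 h 24 min; less 30 min break → 7 h 54 min
Tue: 9:04 AM–3:50 PM = 6 h 46 min; less 30 min break → 6 h 16 min
Wed: 9:26 AM–3:32 PM = 6 h 6 min; less 30 min break → 5 h 36 min
Thu: 8:51 AM–7:35 PM = 10 h 44 min; less 30 min break → 10 h 14 min
Fri: 10:01 AM–4:01 PM = 6 h 0 min; less 30 min break → 5 h 30 min
Sat: 7:45 AM–1:50 PM = 6 h 5 min; less 30 min break → 5 h 35 min
Total: 7 h 54 min + 6 h 16 min + 5 h 36 min + 10 h 14 min + 5 h 30 min + 5 h 35 min = 41 h 5 min.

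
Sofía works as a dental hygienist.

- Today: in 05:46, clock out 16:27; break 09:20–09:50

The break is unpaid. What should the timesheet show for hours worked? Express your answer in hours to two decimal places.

10.18 hours

Today: 05:46–16:27 = 10 h 41 min; less 30 min break → 10 h 11 min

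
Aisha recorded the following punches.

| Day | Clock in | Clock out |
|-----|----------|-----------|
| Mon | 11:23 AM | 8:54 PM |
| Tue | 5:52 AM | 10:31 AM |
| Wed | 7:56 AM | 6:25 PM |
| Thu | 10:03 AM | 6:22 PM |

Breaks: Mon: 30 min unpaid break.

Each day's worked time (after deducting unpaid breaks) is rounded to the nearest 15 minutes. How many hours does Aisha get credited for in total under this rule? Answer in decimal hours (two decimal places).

Mon: 11:23 AM–8:54 PM = 9 h 31 min − 30 min = 9 h 1 min → rounds to 9 h 0 min
Tue: 5:52 AM–10:31 AM = 4 h 39 min → rounds to 4 h 45 min
Wed: 7:56 AM–6:25 PM = 10 h 29 min → rounds to 10 h 30 min
Thu: 10:03 AM–6:22 PM = 8 h 19 min → rounds to 8 h 15 min
Total credited: 32 h 30 min.

32.50 hours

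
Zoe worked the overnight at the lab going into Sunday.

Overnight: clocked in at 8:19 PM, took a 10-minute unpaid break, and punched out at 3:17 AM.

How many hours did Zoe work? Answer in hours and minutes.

6 h 48 min

Overnight: 8:19 PM → midnight = 3 h 41 min; midnight → 3:17 AM = 3 h 17 min; span 6 h 58 min; less 10 min break → 6 h 48 min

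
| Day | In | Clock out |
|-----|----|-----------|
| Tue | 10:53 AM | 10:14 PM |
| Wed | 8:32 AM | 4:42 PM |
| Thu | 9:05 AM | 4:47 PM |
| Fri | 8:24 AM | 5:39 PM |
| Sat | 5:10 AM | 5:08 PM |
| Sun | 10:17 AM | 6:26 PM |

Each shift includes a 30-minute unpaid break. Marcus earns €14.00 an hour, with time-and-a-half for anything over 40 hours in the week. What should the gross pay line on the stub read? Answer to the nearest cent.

Tue: 10:53 AM–10:14 PM = 11 h 21 min; less 30 min break → 10 h 51 min
Wed: 8:32 AM–4:42 PM = 8 h 10 min; less 30 min break → 7 h 40 min
Thu: 9:05 AM–4:47 PM = 7 h 42 min; less 30 min break → 7 h 12 min
Fri: 8:24 AM–5:39 PM = 9 h 15 min; less 30 min break → 8 h 45 min
Sat: 5:10 AM–5:08 PM = 11 h 58 min; less 30 min break → 11 h 28 min
Sun: 10:17 AM–6:26 PM = 8 h 9 min; less 30 min break → 7 h 39 min
Total worked: 53 h 35 min = 3215 min.
Regular 40 h 0 min = 2400 min at €14.00/h; overtime 13 h 35 min = 815 min at €21.00/h.
Pay = (2400 × €14.00 + 815 × €21.00) ÷ 60 = €845.25.

€845.25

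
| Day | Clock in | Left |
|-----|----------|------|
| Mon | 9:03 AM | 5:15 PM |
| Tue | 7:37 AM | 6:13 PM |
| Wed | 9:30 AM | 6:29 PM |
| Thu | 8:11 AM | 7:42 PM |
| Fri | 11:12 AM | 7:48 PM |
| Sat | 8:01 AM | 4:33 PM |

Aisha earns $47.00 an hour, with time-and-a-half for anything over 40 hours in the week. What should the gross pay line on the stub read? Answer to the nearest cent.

$3038.55

Mon: 9:03 AM–5:15 PM = 8 h 12 min
Tue: 7:37 AM–6:13 PM = 10 h 36 min
Wed: 9:30 AM–6:29 PM = 8 h 59 min
Thu: 8:11 AM–7:42 PM = 11 h 31 min
Fri: 11:12 AM–7:48 PM = 8 h 36 min
Sat: 8:01 AM–4:33 PM = 8 h 32 min
Total worked: 56 h 26 min = 3386 min.
Regular 40 h 0 min = 2400 min at $47.00/h; overtime 16 h 26 min = 986 min at $70.50/h.
Pay = (2400 × $47.00 + 986 × $70.50) ÷ 60 = $3038.55.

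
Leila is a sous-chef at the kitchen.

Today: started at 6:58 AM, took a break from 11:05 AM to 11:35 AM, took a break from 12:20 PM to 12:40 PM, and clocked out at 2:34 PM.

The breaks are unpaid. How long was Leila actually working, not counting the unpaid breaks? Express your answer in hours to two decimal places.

Today: 6:58 AM–2:34 PM = 7 h 36 min; less 50 min break → 6 h 46 min

6.77 hours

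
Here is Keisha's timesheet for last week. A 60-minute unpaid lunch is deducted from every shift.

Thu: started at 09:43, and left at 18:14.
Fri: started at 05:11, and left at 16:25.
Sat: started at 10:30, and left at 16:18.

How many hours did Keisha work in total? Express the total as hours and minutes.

22 h 33 min

Thu: 09:43–18:14 = 8 h 31 min; less 60 min break → 7 h 31 min
Fri: 05:11–16:25 = 11 h 14 min; less 60 min break → 10 h 14 min
Sat: 10:30–16:18 = 5 h 48 min; less 60 min break → 4 h 48 min
Total: 7 h 31 min + 10 h 14 min + 4 h 48 min = 22 h 33 min.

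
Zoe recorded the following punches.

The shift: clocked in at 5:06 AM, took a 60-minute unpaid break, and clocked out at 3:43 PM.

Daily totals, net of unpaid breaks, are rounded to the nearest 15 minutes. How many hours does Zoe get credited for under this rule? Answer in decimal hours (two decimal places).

The shift: 5:06 AM–3:43 PM = 10 h 37 min − 60 min = 9 h 37 min → rounds to 9 h 30 min

9.50 hours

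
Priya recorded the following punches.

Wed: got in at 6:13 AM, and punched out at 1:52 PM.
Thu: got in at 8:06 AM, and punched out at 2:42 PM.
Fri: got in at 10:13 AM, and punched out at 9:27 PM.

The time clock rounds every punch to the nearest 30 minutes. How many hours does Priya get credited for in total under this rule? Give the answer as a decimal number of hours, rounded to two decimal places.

Wed: in 6:13 AM→6:00 AM, out 1:52 PM→2:00 PM; 8 h 0 min
Thu: in 8:06 AM→8:00 AM, out 2:42 PM→2:30 PM; 6 h 30 min
Fri: in 10:13 AM→10:00 AM, out 9:27 PM→9:30 PM; 11 h 30 min
Total credited: 26 h 0 min.

26.00 hours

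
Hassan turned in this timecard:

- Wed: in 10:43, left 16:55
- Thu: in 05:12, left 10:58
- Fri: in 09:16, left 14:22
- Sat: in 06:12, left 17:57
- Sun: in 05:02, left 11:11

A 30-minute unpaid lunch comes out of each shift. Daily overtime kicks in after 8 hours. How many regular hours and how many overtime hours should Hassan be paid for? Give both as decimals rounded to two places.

Wed: 10:43–16:55 = 6 h 12 min; less 30 min break → 5 h 42 min
Thu: 05:12–10:58 = 5 h 46 min; less 30 min break → 5 h 16 min
Fri: 09:16–14:22 = 5 h 6 min; less 30 min break → 4 h 36 min
Sat: 06:12–17:57 = 11 h 45 min; less 30 min break → 11 h 15 min
Sun: 05:02–11:11 = 6 h 9 min; less 30 min break → 5 h 39 min
Wed reg 5 h 42 min / OT 0 h 0 min; Thu reg 5 h 16 min / OT 0 h 0 min; Fri reg 4 h 36 min / OT 0 h 0 min; Sat reg 8 h 0 min / OT 3 h 15 min; Sun reg 5 h 39 min / OT 0 h 0 min.
Totals: regular 29 h 13 min, overtime 3 h 15 min.

Regular 29.22 hours, overtime 3.25 hours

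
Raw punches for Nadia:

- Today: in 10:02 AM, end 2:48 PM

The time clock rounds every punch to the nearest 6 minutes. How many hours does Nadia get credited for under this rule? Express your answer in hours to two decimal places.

Today: in 10:02 AM→10:00 AM, out 2:48 PM→2:48 PM; 4 h 48 min

4.80 hours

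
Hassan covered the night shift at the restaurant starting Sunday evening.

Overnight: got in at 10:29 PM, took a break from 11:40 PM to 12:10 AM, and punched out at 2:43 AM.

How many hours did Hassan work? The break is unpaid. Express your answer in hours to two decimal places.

3.73 hours

Overnight: 10:29 PM → midnight = 1 h 31 min; midnight → 2:43 AM = 2 h 43 min; span 4 h 14 min; less 30 min break → 3 h 44 min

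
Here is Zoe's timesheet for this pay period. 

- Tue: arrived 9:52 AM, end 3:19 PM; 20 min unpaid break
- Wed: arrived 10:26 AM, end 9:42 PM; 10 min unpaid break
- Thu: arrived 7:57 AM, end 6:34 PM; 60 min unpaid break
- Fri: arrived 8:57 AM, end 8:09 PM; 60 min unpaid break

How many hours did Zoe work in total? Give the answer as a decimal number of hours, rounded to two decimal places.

Tue: 9:52 AM–3:19 PM = 5 h 27 min; less 20 min break → 5 h 7 min
Wed: 10:26 AM–9:42 PM = 11 h 16 min; less 10 min break → 11 h 6 min
Thu: 7:57 AM–6:34 PM = 10 h 37 min; less 60 min break → 9 h 37 min
Fri: 8:57 AM–8:09 PM = 11 h 12 min; less 60 min break → 10 h 12 min
Total: 5 h 7 min + 11 h 6 min + 9 h 37 min + 10 h 12 min = 36 h 2 min.

36.03 hours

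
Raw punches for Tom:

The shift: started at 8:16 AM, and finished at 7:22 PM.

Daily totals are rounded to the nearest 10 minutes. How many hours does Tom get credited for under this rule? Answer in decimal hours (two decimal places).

The shift: 8:16 AM–7:22 PM = 11 h 6 min → rounds to 11 h 10 min

11.17 hours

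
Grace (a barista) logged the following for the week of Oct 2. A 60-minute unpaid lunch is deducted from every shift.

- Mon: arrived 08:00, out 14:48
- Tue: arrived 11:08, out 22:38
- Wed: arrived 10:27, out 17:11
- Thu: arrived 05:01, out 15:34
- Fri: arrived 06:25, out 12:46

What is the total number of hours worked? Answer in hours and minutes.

Mon: 08:00–14:48 = 6 h 48 min; less 60 min break → 5 h 48 min
Tue: 11:08–22:38 = 11 h 30 min; less 60 min break → 10 h 30 min
Wed: 10:27–17:11 = 6 h 44 min; less 60 min break → 5 h 44 min
Thu: 05:01–15:34 = 10 h 33 min; less 60 min break → 9 h 33 min
Fri: 06:25–12:46 = 6 h 21 min; less 60 min break → 5 h 21 min
Total: 5 h 48 min + 10 h 30 min + 5 h 44 min + 9 h 33 min + 5 h 21 min = 36 h 56 min.

36 h 56 min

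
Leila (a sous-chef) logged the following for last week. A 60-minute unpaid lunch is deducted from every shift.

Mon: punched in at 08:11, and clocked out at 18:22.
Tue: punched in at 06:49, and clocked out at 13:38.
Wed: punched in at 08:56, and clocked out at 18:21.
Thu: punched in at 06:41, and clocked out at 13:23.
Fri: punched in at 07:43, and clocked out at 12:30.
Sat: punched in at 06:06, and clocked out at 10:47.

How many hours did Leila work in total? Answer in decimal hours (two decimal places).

36.58 hours

Mon: 08:11–18:22 = 10 h 11 min; less 60 min break → 9 h 11 min
Tue: 06:49–13:38 = 6 h 49 min; less 60 min break → 5 h 49 min
Wed: 08:56–18:21 = 9 h 25 min; less 60 min break → 8 h 25 min
Thu: 06:41–13:23 = 6 h 42 min; less 60 min break → 5 h 42 min
Fri: 07:43–12:30 = 4 h 47 min; less 60 min break → 3 h 47 min
Sat: 06:06–10:47 = 4 h 41 min; less 60 min break → 3 h 41 min
Total: 9 h 11 min + 5 h 49 min + 8 h 25 min + 5 h 42 min + 3 h 47 min + 3 h 41 min = 36 h 35 min.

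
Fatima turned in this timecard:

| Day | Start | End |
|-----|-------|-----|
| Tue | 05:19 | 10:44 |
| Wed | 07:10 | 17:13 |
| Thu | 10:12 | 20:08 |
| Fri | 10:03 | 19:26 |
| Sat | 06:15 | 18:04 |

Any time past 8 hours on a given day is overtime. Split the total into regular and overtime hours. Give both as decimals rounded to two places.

Regular 37.42 hours, overtime 9.18 hours

Tue: 05:19–10:44 = 5 h 25 min
Wed: 07:10–17:13 = 10 h 3 min
Thu: 10:12–20:08 = 9 h 56 min
Fri: 10:03–19:26 = 9 h 23 min
Sat: 06:15–18:04 = 11 h 49 min
Tue reg 5 h 25 min / OT 0 h 0 min; Wed reg 8 h 0 min / OT 2 h 3 min; Thu reg 8 h 0 min / OT 1 h 56 min; Fri reg 8 h 0 min / OT 1 h 23 min; Sat reg 8 h 0 min / OT 3 h 49 min.
Totals: regular 37 h 25 min, overtime 9 h 11 min.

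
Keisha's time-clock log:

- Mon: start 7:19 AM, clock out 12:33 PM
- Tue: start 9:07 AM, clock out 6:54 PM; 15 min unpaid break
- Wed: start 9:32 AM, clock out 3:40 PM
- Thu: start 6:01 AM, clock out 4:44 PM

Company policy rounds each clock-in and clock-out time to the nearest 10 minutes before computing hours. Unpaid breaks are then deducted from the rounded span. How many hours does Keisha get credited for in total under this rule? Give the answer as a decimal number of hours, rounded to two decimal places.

Mon: in 7:19 AM→7:20 AM, out 12:33 PM→12:30 PM; 5 h 10 min
Tue: in 9:07 AM→9:10 AM, out 6:54 PM→6:50 PM; 9 h 40 min − 15 min = 9 h 25 min
Wed: in 9:32 AM→9:30 AM, out 3:40 PM→3:40 PM; 6 h 10 min
Thu: in 6:01 AM→6:00 AM, out 4:44 PM→4:40 PM; 10 h 40 min
Total credited: 31 h 25 min.

31.42 hours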